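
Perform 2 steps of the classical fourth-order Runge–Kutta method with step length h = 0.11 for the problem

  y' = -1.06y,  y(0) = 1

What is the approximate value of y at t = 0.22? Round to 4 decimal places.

RK4: k1 = f(t_n, y_n); k2 = f(t_n + h/2, y_n + (h/2)·k1); k3 = f(t_n + h/2, y_n + (h/2)·k2); k4 = f(t_n + h, y_n + h·k3); y_{n+1} = y_n + (h/6)·(k1 + 2k2 + 2k3 + k4).
t=0.000000, y=1.000000:
  k1 = f(0.000000, 1.000000) = -1.060000
  k2 = f(0.055000, 0.941700) = -0.998202
  k3 = f(0.055000, 0.945099) = -1.001805
  k4 = f(0.110000, 0.889801) = -0.943190
  y ← 1.000000 + (0.11/6)·(k1 + 2k2 + 2k3 + k4) = 0.889941
t=0.110000, y=0.889941:
  k1 = f(0.110000, 0.889941) = -0.943338
  k2 = f(0.165000, 0.838058) = -0.888341
  k3 = f(0.165000, 0.841083) = -0.891547
  k4 = f(0.220000, 0.791871) = -0.839383
  y ← 0.889941 + (0.11/6)·(k1 + 2k2 + 2k3 + k4) = 0.791995
y(0.22) ≈ 0.7920

0.7920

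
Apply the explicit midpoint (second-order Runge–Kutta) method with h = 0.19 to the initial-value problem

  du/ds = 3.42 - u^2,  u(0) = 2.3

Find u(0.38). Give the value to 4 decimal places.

Midpoint: k1 = f(s_n, u_n); k2 = f(s_n + h/2, u_n + (h/2)·k1); u_{n+1} = u_n + h·k2.
s=0.000000, u=2.300000:
  k1 = f(0.000000, 2.300000) = -1.870000
  k2 = f(0.095000, 2.122350) = -1.084370
  u ← 2.300000 + 0.19·(-1.084370) = 2.093970
s=0.190000, u=2.093970:
  k1 = f(0.190000, 2.093970) = -0.964709
  k2 = f(0.285000, 2.002322) = -0.589295
  u ← 2.093970 + 0.19·(-0.589295) = 1.982004
u(0.38) ≈ 1.9820

1.9820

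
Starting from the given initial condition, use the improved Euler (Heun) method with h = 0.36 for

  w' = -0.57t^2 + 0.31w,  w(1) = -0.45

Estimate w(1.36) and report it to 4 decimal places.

-0.8068

Heun: k1 = f(t_n, w_n); k2 = f(t_n + h, w_n + h·k1); w_{n+1} = w_n + (h/2)·(k1 + k2).
t=1.000000, w=-0.450000:
  k1 = f(1.000000, -0.450000) = -0.709500
  k2 = f(1.360000, -0.705420) = -1.272952
  w ← -0.450000 + (0.36/2)·(-0.709500 + (-1.272952)) = -0.806841
w(1.36) ≈ -0.8068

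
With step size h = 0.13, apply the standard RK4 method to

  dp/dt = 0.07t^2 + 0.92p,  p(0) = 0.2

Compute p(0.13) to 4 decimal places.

RK4: k1 = f(t_n, p_n); k2 = f(t_n + h/2, p_n + (h/2)·k1); k3 = f(t_n + h/2, p_n + (h/2)·k2); k4 = f(t_n + h, p_n + h·k3); p_{n+1} = p_n + (h/6)·(k1 + 2k2 + 2k3 + k4).
t=0.000000, p=0.200000:
  k1 = f(0.000000, 0.200000) = 0.184000
  k2 = f(0.065000, 0.211960) = 0.195299
  k3 = f(0.065000, 0.212694) = 0.195975
  k4 = f(0.130000, 0.225477) = 0.208622
  p ← 0.200000 + (0.13/6)·(k1 + 2k2 + 2k3 + k4) = 0.225462
p(0.13) ≈ 0.2255

0.2255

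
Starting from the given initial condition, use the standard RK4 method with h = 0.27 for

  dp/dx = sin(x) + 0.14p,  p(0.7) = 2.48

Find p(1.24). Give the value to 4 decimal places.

3.1308

RK4: k1 = f(x_n, p_n); k2 = f(x_n + h/2, p_n + (h/2)·k1); k3 = f(x_n + h/2, p_n + (h/2)·k2); k4 = f(x_n + h, p_n + h·k3); p_{n+1} = p_n + (h/6)·(k1 + 2k2 + 2k3 + k4).
x=0.700000, p=2.480000:
  k1 = f(0.700000, 2.480000) = 0.991418
  k2 = f(0.835000, 2.613841) = 1.107234
  k3 = f(0.835000, 2.629477) = 1.109423
  k4 = f(0.970000, 2.779544) = 1.214022
  p ← 2.480000 + (0.27/6)·(k1 + 2k2 + 2k3 + k4) = 2.778744
x=0.970000, p=2.778744:
  k1 = f(0.970000, 2.778744) = 1.213910
  k2 = f(1.105000, 2.942622) = 1.305431
  k3 = f(1.105000, 2.954977) = 1.307161
  k4 = f(1.240000, 3.131677) = 1.384219
  p ← 2.778744 + (0.27/6)·(k1 + 2k2 + 2k3 + k4) = 3.130793
p(1.24) ≈ 3.1308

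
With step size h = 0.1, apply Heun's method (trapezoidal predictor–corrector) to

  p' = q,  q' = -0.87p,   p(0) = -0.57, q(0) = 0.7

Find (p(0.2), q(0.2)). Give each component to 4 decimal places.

Heun on (p,q): k1 = f(t_n, state_n); k2 = f(t_n + h, state_n + h·k1); state_{n+1} = state_n + (h/2)·(k1 + k2).
0.000000: (-0.570000, 0.700000)
  k1 = (0.700000, 0.495900)
  predictor → (-0.500000, 0.749590)
  k2 = (0.749590, 0.435000)
  → (-0.497520, 0.746545)
0.100000: (-0.497520, 0.746545)
  k1 = (0.746545, 0.432843)
  predictor → (-0.422866, 0.789829)
  k2 = (0.789829, 0.367893)
  → (-0.420702, 0.786582)
(p(0.2), q(0.2)) ≈ (-0.4207, 0.7866)

-0.4207, 0.7866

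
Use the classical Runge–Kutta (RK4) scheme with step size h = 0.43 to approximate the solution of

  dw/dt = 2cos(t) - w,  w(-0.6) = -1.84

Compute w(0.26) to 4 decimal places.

0.3340

RK4: k1 = f(t_n, w_n); k2 = f(t_n + h/2, w_n + (h/2)·k1); k3 = f(t_n + h/2, w_n + (h/2)·k2); k4 = f(t_n + h, w_n + h·k3); w_{n+1} = w_n + (h/6)·(k1 + 2k2 + 2k3 + k4).
t=-0.600000, w=-1.840000:
  k1 = f(-0.600000, -1.840000) = 3.490671
  k2 = f(-0.385000, -1.089506) = 2.943103
  k3 = f(-0.385000, -1.207233) = 3.060830
  k4 = f(-0.170000, -0.523843) = 2.495013
  w ← -1.840000 + (0.43/6)·(k1 + 2k2 + 2k3 + k4) = -0.550462
t=-0.170000, w=-0.550462:
  k1 = f(-0.170000, -0.550462) = 2.521632
  k2 = f(0.045000, -0.008311) = 2.006287
  k3 = f(0.045000, -0.119111) = 2.117086
  k4 = f(0.260000, 0.359885) = 1.572895
  w ← -0.550462 + (0.43/6)·(k1 + 2k2 + 2k3 + k4) = 0.333996
w(0.26) ≈ 0.3340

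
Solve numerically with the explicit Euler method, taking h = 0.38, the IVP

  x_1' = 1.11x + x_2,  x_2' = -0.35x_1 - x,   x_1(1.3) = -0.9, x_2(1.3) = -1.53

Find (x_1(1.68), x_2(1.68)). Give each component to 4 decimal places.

-0.9331, -1.9043

Euler on (x_1,x_2): x_1_{n+1} = x_1_n + h·x_1', x_2_{n+1} = x_2_n + h·x_2'.
1.300000: (-0.900000, -1.530000); f=(-0.087000, -0.985000) → (-0.933060, -1.904300)
(x_1(1.68), x_2(1.68)) ≈ (-0.9331, -1.9043)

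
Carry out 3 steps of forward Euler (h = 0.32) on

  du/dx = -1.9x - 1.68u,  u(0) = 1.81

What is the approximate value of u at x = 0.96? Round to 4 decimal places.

-0.3001

Euler: u_{n+1} = u_n + h·f(x_n, u_n).
x=0.000000, u=1.810000: f=-3.040800 → u ← 1.810000 + 0.32·(-3.040800) = 0.836944
x=0.320000, u=0.836944: f=-2.014066 → u ← 0.836944 + 0.32·(-2.014066) = 0.192443
x=0.640000, u=0.192443: f=-1.539304 → u ← 0.192443 + 0.32·(-1.539304) = -0.300134
u(0.96) ≈ -0.3001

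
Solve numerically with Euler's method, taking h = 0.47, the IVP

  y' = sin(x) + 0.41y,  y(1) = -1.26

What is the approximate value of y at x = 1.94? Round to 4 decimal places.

-0.8531

Euler: y_{n+1} = y_n + h·f(x_n, y_n).
x=1.000000, y=-1.260000: f=0.324871 → y ← -1.260000 + 0.47·0.324871 = -1.107311
x=1.470000, y=-1.107311: f=0.540927 → y ← -1.107311 + 0.47·0.540927 = -0.853075
y(1.94) ≈ -0.8531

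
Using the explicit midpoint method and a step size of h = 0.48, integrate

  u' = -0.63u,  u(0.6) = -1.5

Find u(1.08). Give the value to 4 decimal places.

-1.1150

Midpoint: k1 = f(s_n, u_n); k2 = f(s_n + h/2, u_n + (h/2)·k1); u_{n+1} = u_n + h·k2.
s=0.600000, u=-1.500000:
  k1 = f(0.600000, -1.500000) = 0.945000
  k2 = f(0.840000, -1.273200) = 0.802116
  u ← -1.500000 + 0.48·0.802116 = -1.114984
u(1.08) ≈ -1.1150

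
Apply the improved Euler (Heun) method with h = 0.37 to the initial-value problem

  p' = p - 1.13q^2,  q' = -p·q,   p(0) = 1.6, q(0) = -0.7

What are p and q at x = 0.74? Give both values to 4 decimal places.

3.0398, -0.1914

Heun on (p,q): k1 = f(x_n, state_n); k2 = f(x_n + h, state_n + h·k1); state_{n+1} = state_n + (h/2)·(k1 + k2).
0.000000: (1.600000, -0.700000)
  k1 = (1.046300, 1.120000)
  predictor → (1.987131, -0.285600)
  k2 = (1.894960, 0.567525)
  → (2.144133, -0.387808)
0.370000: (2.144133, -0.387808)
  k1 = (1.974187, 0.831512)
  predictor → (2.874582, -0.080149)
  k2 = (2.867323, 0.230394)
  → (3.039812, -0.191355)
(p(0.74), q(0.74)) ≈ (3.0398, -0.1914)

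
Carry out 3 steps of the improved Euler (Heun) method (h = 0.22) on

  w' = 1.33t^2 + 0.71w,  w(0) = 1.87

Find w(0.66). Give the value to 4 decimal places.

Heun: k1 = f(t_n, w_n); k2 = f(t_n + h, w_n + h·k1); w_{n+1} = w_n + (h/2)·(k1 + k2).
t=0.000000, w=1.870000:
  k1 = f(0.000000, 1.870000) = 1.327700
  k2 = f(0.220000, 2.162094) = 1.599459
  w ← 1.870000 + (0.22/2)·(1.327700 + 1.599459) = 2.191987
t=0.220000, w=2.191987:
  k1 = f(0.220000, 2.191987) = 1.620683
  k2 = f(0.440000, 2.548538) = 2.066950
  w ← 2.191987 + (0.22/2)·(1.620683 + 2.066950) = 2.597627
t=0.440000, w=2.597627:
  k1 = f(0.440000, 2.597627) = 2.101803
  k2 = f(0.660000, 3.060024) = 2.751965
  w ← 2.597627 + (0.22/2)·(2.101803 + 2.751965) = 3.131542
w(0.66) ≈ 3.1315

3.1315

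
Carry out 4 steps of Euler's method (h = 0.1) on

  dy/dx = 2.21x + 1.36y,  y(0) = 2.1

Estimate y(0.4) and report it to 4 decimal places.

3.6423

Euler: y_{n+1} = y_n + h·f(x_n, y_n).
x=0.000000, y=2.100000: f=2.856000 → y ← 2.100000 + 0.1·2.856000 = 2.385600
x=0.100000, y=2.385600: f=3.465416 → y ← 2.385600 + 0.1·3.465416 = 2.732142
x=0.200000, y=2.732142: f=4.157713 → y ← 2.732142 + 0.1·4.157713 = 3.147913
x=0.300000, y=3.147913: f=4.944161 → y ← 3.147913 + 0.1·4.944161 = 3.642329
y(0.4) ≈ 3.6423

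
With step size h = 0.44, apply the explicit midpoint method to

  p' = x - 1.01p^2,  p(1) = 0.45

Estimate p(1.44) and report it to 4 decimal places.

0.8132

Midpoint: k1 = f(x_n, p_n); k2 = f(x_n + h/2, p_n + (h/2)·k1); p_{n+1} = p_n + h·k2.
x=1.000000, p=0.450000:
  k1 = f(1.000000, 0.450000) = 0.795475
  k2 = f(1.220000, 0.625004) = 0.825463
  p ← 0.450000 + 0.44·0.825463 = 0.813204
p(1.44) ≈ 0.8132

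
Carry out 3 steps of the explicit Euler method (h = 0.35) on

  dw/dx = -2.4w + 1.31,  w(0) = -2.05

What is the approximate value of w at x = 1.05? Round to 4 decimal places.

0.5352

Euler: w_{n+1} = w_n + h·f(x_n, w_n).
x=0.000000, w=-2.050000: f=6.230000 → w ← -2.050000 + 0.35·6.230000 = 0.130500
x=0.350000, w=0.130500: f=0.996800 → w ← 0.130500 + 0.35·0.996800 = 0.479380
x=0.700000, w=0.479380: f=0.159488 → w ← 0.479380 + 0.35·0.159488 = 0.535201
w(1.05) ≈ 0.5352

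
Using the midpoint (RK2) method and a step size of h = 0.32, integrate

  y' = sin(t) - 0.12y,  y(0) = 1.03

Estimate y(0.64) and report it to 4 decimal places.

1.1488

Midpoint: k1 = f(t_n, y_n); k2 = f(t_n + h/2, y_n + (h/2)·k1); y_{n+1} = y_n + h·k2.
t=0.000000, y=1.030000:
  k1 = f(0.000000, 1.030000) = -0.123600
  k2 = f(0.160000, 1.010224) = 0.038091
  y ← 1.030000 + 0.32·0.038091 = 1.042189
t=0.320000, y=1.042189:
  k1 = f(0.320000, 1.042189) = 0.189504
  k2 = f(0.480000, 1.072510) = 0.333078
  y ← 1.042189 + 0.32·0.333078 = 1.148774
y(0.64) ≈ 1.1488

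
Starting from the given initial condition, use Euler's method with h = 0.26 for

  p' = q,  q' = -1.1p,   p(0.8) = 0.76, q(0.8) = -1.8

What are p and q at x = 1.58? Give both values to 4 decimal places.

-0.7787, -2.0344

Euler on (p,q): p_{n+1} = p_n + h·p', q_{n+1} = q_n + h·q'.
0.800000: (0.760000, -1.800000); f=(-1.800000, -0.836000) → (0.292000, -2.017360)
1.060000: (0.292000, -2.017360); f=(-2.017360, -0.321200) → (-0.232514, -2.100872)
1.320000: (-0.232514, -2.100872); f=(-2.100872, 0.255765) → (-0.778740, -2.034373)
(p(1.58), q(1.58)) ≈ (-0.7787, -2.0344)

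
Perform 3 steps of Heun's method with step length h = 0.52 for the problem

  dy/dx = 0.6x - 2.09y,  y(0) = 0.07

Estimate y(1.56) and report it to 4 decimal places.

0.3370

Heun: k1 = f(x_n, y_n); k2 = f(x_n + h, y_n + h·k1); y_{n+1} = y_n + (h/2)·(k1 + k2).
x=0.000000, y=0.070000:
  k1 = f(0.000000, 0.070000) = -0.146300
  k2 = f(0.520000, -0.006076) = 0.324699
  y ← 0.070000 + (0.52/2)·(-0.146300 + 0.324699) = 0.116384
x=0.520000, y=0.116384:
  k1 = f(0.520000, 0.116384) = 0.068758
  k2 = f(1.040000, 0.152138) = 0.306032
  y ← 0.116384 + (0.52/2)·(0.068758 + 0.306032) = 0.213829
x=1.040000, y=0.213829:
  k1 = f(1.040000, 0.213829) = 0.177097
  k2 = f(1.560000, 0.305920) = 0.296628
  y ← 0.213829 + (0.52/2)·(0.177097 + 0.296628) = 0.336998
y(1.56) ≈ 0.3370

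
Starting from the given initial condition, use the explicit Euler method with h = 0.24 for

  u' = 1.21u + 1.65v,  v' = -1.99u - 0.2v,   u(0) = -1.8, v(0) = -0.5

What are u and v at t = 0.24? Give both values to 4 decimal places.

-2.5207, 0.3837

Euler on (u,v): u_{n+1} = u_n + h·u', v_{n+1} = v_n + h·v'.
0.000000: (-1.800000, -0.500000); f=(-3.003000, 3.682000) → (-2.520720, 0.383680)
(u(0.24), v(0.24)) ≈ (-2.5207, 0.3837)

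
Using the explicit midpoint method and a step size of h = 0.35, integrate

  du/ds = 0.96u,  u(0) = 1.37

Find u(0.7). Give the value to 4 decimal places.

Midpoint: k1 = f(s_n, u_n); k2 = f(s_n + h/2, u_n + (h/2)·k1); u_{n+1} = u_n + h·k2.
s=0.000000, u=1.370000:
  k1 = f(0.000000, 1.370000) = 1.315200
  k2 = f(0.175000, 1.600160) = 1.536154
  u ← 1.370000 + 0.35·1.536154 = 1.907654
s=0.350000, u=1.907654:
  k1 = f(0.350000, 1.907654) = 1.831348
  k2 = f(0.525000, 2.228140) = 2.139014
  u ← 1.907654 + 0.35·2.139014 = 2.656309
u(0.7) ≈ 2.6563

2.6563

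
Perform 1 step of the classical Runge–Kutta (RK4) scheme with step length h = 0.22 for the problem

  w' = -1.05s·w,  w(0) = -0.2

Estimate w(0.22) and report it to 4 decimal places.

-0.1950

RK4: k1 = f(s_n, w_n); k2 = f(s_n + h/2, w_n + (h/2)·k1); k3 = f(s_n + h/2, w_n + (h/2)·k2); k4 = f(s_n + h, w_n + h·k3); w_{n+1} = w_n + (h/6)·(k1 + 2k2 + 2k3 + k4).
s=0.000000, w=-0.200000:
  k1 = f(0.000000, -0.200000) = 0.000000
  k2 = f(0.110000, -0.200000) = 0.023100
  k3 = f(0.110000, -0.197459) = 0.022807
  k4 = f(0.220000, -0.194983) = 0.045041
  w ← -0.200000 + (0.22/6)·(k1 + 2k2 + 2k3 + k4) = -0.194982
w(0.22) ≈ -0.1950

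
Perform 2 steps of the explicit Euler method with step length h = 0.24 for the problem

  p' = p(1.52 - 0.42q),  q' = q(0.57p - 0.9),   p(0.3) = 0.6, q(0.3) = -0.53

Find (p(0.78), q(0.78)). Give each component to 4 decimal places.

1.2007, -0.4133

Euler on (p,q): p_{n+1} = p_n + h·p', q_{n+1} = q_n + h·q'.
0.300000: (0.600000, -0.530000); f=(1.045560, 0.295740) → (0.850934, -0.459022)
0.540000: (0.850934, -0.459022); f=(1.457471, 0.190479) → (1.200728, -0.413307)
(p(0.78), q(0.78)) ≈ (1.2007, -0.4133)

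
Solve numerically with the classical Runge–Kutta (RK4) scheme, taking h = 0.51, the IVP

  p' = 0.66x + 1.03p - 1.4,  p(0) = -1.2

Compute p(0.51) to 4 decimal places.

-2.8646

RK4: k1 = f(x_n, p_n); k2 = f(x_n + h/2, p_n + (h/2)·k1); k3 = f(x_n + h/2, p_n + (h/2)·k2); k4 = f(x_n + h, p_n + h·k3); p_{n+1} = p_n + (h/6)·(k1 + 2k2 + 2k3 + k4).
x=0.000000, p=-1.200000:
  k1 = f(0.000000, -1.200000) = -2.636000
  k2 = f(0.255000, -1.872180) = -3.160045
  k3 = f(0.255000, -2.005812) = -3.297686
  k4 = f(0.510000, -2.881820) = -4.031674
  p ← -1.200000 + (0.51/6)·(k1 + 2k2 + 2k3 + k4) = -2.864567
p(0.51) ≈ -2.8646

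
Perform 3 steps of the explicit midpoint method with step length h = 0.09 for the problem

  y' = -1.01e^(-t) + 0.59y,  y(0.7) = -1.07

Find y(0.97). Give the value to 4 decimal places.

-1.3838

Midpoint: k1 = f(t_n, y_n); k2 = f(t_n + h/2, y_n + (h/2)·k1); y_{n+1} = y_n + h·k2.
t=0.700000, y=-1.070000:
  k1 = f(0.700000, -1.070000) = -1.132851
  k2 = f(0.745000, -1.120978) = -1.140859
  y ← -1.070000 + 0.09·(-1.140859) = -1.172677
t=0.790000, y=-1.172677:
  k1 = f(0.790000, -1.172677) = -1.150263
  k2 = f(0.835000, -1.224439) = -1.160632
  y ← -1.172677 + 0.09·(-1.160632) = -1.277134
t=0.880000, y=-1.277134:
  k1 = f(0.880000, -1.277134) = -1.172440
  k2 = f(0.925000, -1.329894) = -1.185134
  y ← -1.277134 + 0.09·(-1.185134) = -1.383796
y(0.97) ≈ -1.3838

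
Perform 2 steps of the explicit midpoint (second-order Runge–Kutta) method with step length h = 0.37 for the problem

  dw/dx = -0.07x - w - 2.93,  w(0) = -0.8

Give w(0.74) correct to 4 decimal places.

-1.9069

Midpoint: k1 = f(x_n, w_n); k2 = f(x_n + h/2, w_n + (h/2)·k1); w_{n+1} = w_n + h·k2.
x=0.000000, w=-0.800000:
  k1 = f(0.000000, -0.800000) = -2.130000
  k2 = f(0.185000, -1.194050) = -1.748900
  w ← -0.800000 + 0.37·(-1.748900) = -1.447093
x=0.370000, w=-1.447093:
  k1 = f(0.370000, -1.447093) = -1.508807
  k2 = f(0.555000, -1.726222) = -1.242628
  w ← -1.447093 + 0.37·(-1.242628) = -1.906865
w(0.74) ≈ -1.9069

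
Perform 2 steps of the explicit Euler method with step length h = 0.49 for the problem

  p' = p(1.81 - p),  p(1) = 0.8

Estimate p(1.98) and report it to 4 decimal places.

Euler: p_{n+1} = p_n + h·f(x_n, p_n).
x=1.000000, p=0.800000: f=0.808000 → p ← 0.800000 + 0.49·0.808000 = 1.195920
x=1.490000, p=1.195920: f=0.734391 → p ← 1.195920 + 0.49·0.734391 = 1.555771
p(1.98) ≈ 1.5558

1.5558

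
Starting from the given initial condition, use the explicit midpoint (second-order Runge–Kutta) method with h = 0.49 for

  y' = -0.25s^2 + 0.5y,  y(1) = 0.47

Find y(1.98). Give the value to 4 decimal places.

Midpoint: k1 = f(s_n, y_n); k2 = f(s_n + h/2, y_n + (h/2)·k1); y_{n+1} = y_n + h·k2.
s=1.000000, y=0.470000:
  k1 = f(1.000000, 0.470000) = -0.015000
  k2 = f(1.245000, 0.466325) = -0.154344
  y ← 0.470000 + 0.49·(-0.154344) = 0.394372
s=1.490000, y=0.394372:
  k1 = f(1.490000, 0.394372) = -0.357839
  k2 = f(1.735000, 0.306701) = -0.599206
  y ← 0.394372 + 0.49·(-0.599206) = 0.100761
y(1.98) ≈ 0.1008

0.1008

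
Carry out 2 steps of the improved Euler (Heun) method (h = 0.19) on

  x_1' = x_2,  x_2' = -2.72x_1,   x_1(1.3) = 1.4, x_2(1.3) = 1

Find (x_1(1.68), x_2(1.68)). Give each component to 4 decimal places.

1.4898, -0.5700

Heun on (x_1,x_2): k1 = f(s_n, state_n); k2 = f(s_n + h, state_n + h·k1); state_{n+1} = state_n + (h/2)·(k1 + k2).
1.300000: (1.400000, 1.000000)
  k1 = (1.000000, -3.808000)
  predictor → (1.590000, 0.276480)
  k2 = (0.276480, -4.324800)
  → (1.521266, 0.227384)
1.490000: (1.521266, 0.227384)
  k1 = (0.227384, -4.137842)
  predictor → (1.564469, -0.558806)
  k2 = (-0.558806, -4.255354)
  → (1.489781, -0.569970)
(x_1(1.68), x_2(1.68)) ≈ (1.4898, -0.5700)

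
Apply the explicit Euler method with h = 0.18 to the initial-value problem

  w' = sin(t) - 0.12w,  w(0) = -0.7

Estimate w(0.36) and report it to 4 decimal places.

-0.6379

Euler: w_{n+1} = w_n + h·f(t_n, w_n).
t=0.000000, w=-0.700000: f=0.084000 → w ← -0.700000 + 0.18·0.084000 = -0.684880
t=0.180000, w=-0.684880: f=0.261215 → w ← -0.684880 + 0.18·0.261215 = -0.637861
w(0.36) ≈ -0.6379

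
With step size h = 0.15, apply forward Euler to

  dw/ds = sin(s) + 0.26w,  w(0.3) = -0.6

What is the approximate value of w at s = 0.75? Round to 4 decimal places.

Euler: w_{n+1} = w_n + h·f(s_n, w_n).
s=0.300000, w=-0.600000: f=0.139520 → w ← -0.600000 + 0.15·0.139520 = -0.579072
s=0.450000, w=-0.579072: f=0.284407 → w ← -0.579072 + 0.15·0.284407 = -0.536411
s=0.600000, w=-0.536411: f=0.425176 → w ← -0.536411 + 0.15·0.425176 = -0.472635
w(0.75) ≈ -0.4726

-0.4726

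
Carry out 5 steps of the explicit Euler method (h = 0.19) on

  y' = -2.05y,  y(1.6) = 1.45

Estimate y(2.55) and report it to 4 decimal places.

0.1230

Euler: y_{n+1} = y_n + h·f(s_n, y_n).
s=1.600000, y=1.450000: f=-2.972500 → y ← 1.450000 + 0.19·(-2.972500) = 0.885225
s=1.790000, y=0.885225: f=-1.814711 → y ← 0.885225 + 0.19·(-1.814711) = 0.540430
s=1.980000, y=0.540430: f=-1.107881 → y ← 0.540430 + 0.19·(-1.107881) = 0.329932
s=2.170000, y=0.329932: f=-0.676361 → y ← 0.329932 + 0.19·(-0.676361) = 0.201424
s=2.360000, y=0.201424: f=-0.412919 → y ← 0.201424 + 0.19·(-0.412919) = 0.122969
y(2.55) ≈ 0.1230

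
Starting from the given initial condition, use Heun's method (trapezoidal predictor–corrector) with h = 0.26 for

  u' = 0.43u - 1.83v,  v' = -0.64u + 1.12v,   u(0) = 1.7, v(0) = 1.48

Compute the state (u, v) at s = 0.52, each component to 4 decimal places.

Heun on (u,v): k1 = f(s_n, state_n); k2 = f(s_n + h, state_n + h·k1); state_{n+1} = state_n + (h/2)·(k1 + k2).
0.000000: (1.700000, 1.480000)
  k1 = (-1.977400, 0.569600)
  predictor → (1.185876, 1.628096)
  k2 = (-2.469489, 1.064507)
  → (1.121904, 1.692434)
0.260000: (1.121904, 1.692434)
  k1 = (-2.614735, 1.177507)
  predictor → (0.442073, 1.998586)
  k2 = (-3.467320, 1.955489)
  → (0.331237, 2.099723)
(u(0.52), v(0.52)) ≈ (0.3312, 2.0997)

0.3312, 2.0997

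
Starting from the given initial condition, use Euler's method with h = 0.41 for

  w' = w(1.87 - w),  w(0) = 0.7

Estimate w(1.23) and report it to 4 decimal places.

1.6636

Euler: w_{n+1} = w_n + h·f(x_n, w_n).
x=0.000000, w=0.700000: f=0.819000 → w ← 0.700000 + 0.41·0.819000 = 1.035790
x=0.410000, w=1.035790: f=0.864066 → w ← 1.035790 + 0.41·0.864066 = 1.390057
x=0.820000, w=1.390057: f=0.667148 → w ← 1.390057 + 0.41·0.667148 = 1.663588
w(1.23) ≈ 1.6636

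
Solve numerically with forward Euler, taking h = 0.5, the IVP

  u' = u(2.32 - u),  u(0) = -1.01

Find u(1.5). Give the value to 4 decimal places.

-64.9061

Euler: u_{n+1} = u_n + h·f(t_n, u_n).
t=0.000000, u=-1.010000: f=-3.363300 → u ← -1.010000 + 0.5·(-3.363300) = -2.691650
t=0.500000, u=-2.691650: f=-13.489608 → u ← -2.691650 + 0.5·(-13.489608) = -9.436454
t=1.000000, u=-9.436454: f=-110.939234 → u ← -9.436454 + 0.5·(-110.939234) = -64.906071
u(1.5) ≈ -64.9061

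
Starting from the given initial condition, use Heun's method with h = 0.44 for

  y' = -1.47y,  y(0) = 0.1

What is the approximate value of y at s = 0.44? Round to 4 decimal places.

0.0562

Heun: k1 = f(s_n, y_n); k2 = f(s_n + h, y_n + h·k1); y_{n+1} = y_n + (h/2)·(k1 + k2).
s=0.000000, y=0.100000:
  k1 = f(0.000000, 0.100000) = -0.147000
  k2 = f(0.440000, 0.035320) = -0.051920
  y ← 0.100000 + (0.44/2)·(-0.147000 + (-0.051920)) = 0.056238
y(0.44) ≈ 0.0562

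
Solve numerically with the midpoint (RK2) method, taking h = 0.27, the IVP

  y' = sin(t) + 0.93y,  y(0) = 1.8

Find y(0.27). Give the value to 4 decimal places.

Midpoint: k1 = f(t_n, y_n); k2 = f(t_n + h/2, y_n + (h/2)·k1); y_{n+1} = y_n + h·k2.
t=0.000000, y=1.800000:
  k1 = f(0.000000, 1.800000) = 1.674000
  k2 = f(0.135000, 2.025990) = 2.018761
  y ← 1.800000 + 0.27·2.018761 = 2.345065
y(0.27) ≈ 2.3451

2.3451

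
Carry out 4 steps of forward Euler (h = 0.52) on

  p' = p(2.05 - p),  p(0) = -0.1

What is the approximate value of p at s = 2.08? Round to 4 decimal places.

Euler: p_{n+1} = p_n + h·f(s_n, p_n).
s=0.000000, p=-0.100000: f=-0.215000 → p ← -0.100000 + 0.52·(-0.215000) = -0.211800
s=0.520000, p=-0.211800: f=-0.479049 → p ← -0.211800 + 0.52·(-0.479049) = -0.460906
s=1.040000, p=-0.460906: f=-1.157290 → p ← -0.460906 + 0.52·(-1.157290) = -1.062697
s=1.560000, p=-1.062697: f=-3.307852 → p ← -1.062697 + 0.52·(-3.307852) = -2.782780
p(2.08) ≈ -2.7828

-2.7828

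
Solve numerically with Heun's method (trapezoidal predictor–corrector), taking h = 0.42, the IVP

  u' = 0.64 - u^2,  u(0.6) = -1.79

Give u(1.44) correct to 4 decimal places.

-28.3240

Heun: k1 = f(t_n, u_n); k2 = f(t_n + h, u_n + h·k1); u_{n+1} = u_n + (h/2)·(k1 + k2).
t=0.600000, u=-1.790000:
  k1 = f(0.600000, -1.790000) = -2.564100
  k2 = f(1.020000, -2.866922) = -7.579242
  u ← -1.790000 + (0.42/2)·(-2.564100 + (-7.579242)) = -3.920102
t=1.020000, u=-3.920102:
  k1 = f(1.020000, -3.920102) = -14.727198
  k2 = f(1.440000, -10.105525) = -101.481633
  u ← -3.920102 + (0.42/2)·(-14.727198 + (-101.481633)) = -28.323956
u(1.44) ≈ -28.3240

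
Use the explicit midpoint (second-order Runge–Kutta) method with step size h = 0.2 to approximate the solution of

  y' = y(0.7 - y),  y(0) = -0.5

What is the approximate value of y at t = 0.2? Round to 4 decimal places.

Midpoint: k1 = f(t_n, y_n); k2 = f(t_n + h/2, y_n + (h/2)·k1); y_{n+1} = y_n + h·k2.
t=0.000000, y=-0.500000:
  k1 = f(0.000000, -0.500000) = -0.600000
  k2 = f(0.100000, -0.560000) = -0.705600
  y ← -0.500000 + 0.2·(-0.705600) = -0.641120
y(0.2) ≈ -0.6411

-0.6411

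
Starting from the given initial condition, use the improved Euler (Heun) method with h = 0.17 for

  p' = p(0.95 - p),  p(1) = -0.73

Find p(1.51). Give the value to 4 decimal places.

-2.1605

Heun: k1 = f(x_n, p_n); k2 = f(x_n + h, p_n + h·k1); p_{n+1} = p_n + (h/2)·(k1 + k2).
x=1.000000, p=-0.730000:
  k1 = f(1.000000, -0.730000) = -1.226400
  k2 = f(1.170000, -0.938488) = -1.772323
  p ← -0.730000 + (0.17/2)·(-1.226400 + (-1.772323)) = -0.984891
x=1.170000, p=-0.984891:
  k1 = f(1.170000, -0.984891) = -1.905658
  k2 = f(1.340000, -1.308853) = -2.956508
  p ← -0.984891 + (0.17/2)·(-1.905658 + (-2.956508)) = -1.398176
x=1.340000, p=-1.398176:
  k1 = f(1.340000, -1.398176) = -3.283162
  k2 = f(1.510000, -1.956313) = -5.685658
  p ← -1.398176 + (0.17/2)·(-3.283162 + (-5.685658)) = -2.160525
p(1.51) ≈ -2.1605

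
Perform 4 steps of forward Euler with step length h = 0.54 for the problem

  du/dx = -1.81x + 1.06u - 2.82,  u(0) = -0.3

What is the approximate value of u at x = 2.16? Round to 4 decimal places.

Euler: u_{n+1} = u_n + h·f(x_n, u_n).
x=0.000000, u=-0.300000: f=-3.138000 → u ← -0.300000 + 0.54·(-3.138000) = -1.994520
x=0.540000, u=-1.994520: f=-5.911591 → u ← -1.994520 + 0.54·(-5.911591) = -5.186779
x=1.080000, u=-5.186779: f=-10.272786 → u ← -5.186779 + 0.54·(-10.272786) = -10.734084
x=1.620000, u=-10.734084: f=-17.130329 → u ← -10.734084 + 0.54·(-17.130329) = -19.984461
u(2.16) ≈ -19.9845

-19.9845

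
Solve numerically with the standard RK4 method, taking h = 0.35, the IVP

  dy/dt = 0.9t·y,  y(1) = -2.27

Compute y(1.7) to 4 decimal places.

RK4: k1 = f(t_n, y_n); k2 = f(t_n + h/2, y_n + (h/2)·k1); k3 = f(t_n + h/2, y_n + (h/2)·k2); k4 = f(t_n + h, y_n + h·k3); y_{n+1} = y_n + (h/6)·(k1 + 2k2 + 2k3 + k4).
t=1.000000, y=-2.270000:
  k1 = f(1.000000, -2.270000) = -2.043000
  k2 = f(1.175000, -2.627525) = -2.778608
  k3 = f(1.175000, -2.756256) = -2.914741
  k4 = f(1.350000, -3.290159) = -3.997544
  y ← -2.270000 + (0.35/6)·(k1 + 2k2 + 2k3 + k4) = -3.286589
t=1.350000, y=-3.286589:
  k1 = f(1.350000, -3.286589) = -3.993206
  k2 = f(1.525000, -3.985400) = -5.469962
  k3 = f(1.525000, -4.243832) = -5.824660
  k4 = f(1.700000, -5.325220) = -8.147587
  y ← -3.286589 + (0.35/6)·(k1 + 2k2 + 2k3 + k4) = -5.312508
y(1.7) ≈ -5.3125

-5.3125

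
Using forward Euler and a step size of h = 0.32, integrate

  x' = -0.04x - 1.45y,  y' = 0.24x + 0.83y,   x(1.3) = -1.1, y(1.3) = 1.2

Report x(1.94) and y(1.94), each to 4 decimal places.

-2.2872, 1.6890

Euler on (x,y): x_{n+1} = x_n + h·x', y_{n+1} = y_n + h·y'.
1.300000: (-1.100000, 1.200000); f=(-1.696000, 0.732000) → (-1.642720, 1.434240)
1.620000: (-1.642720, 1.434240); f=(-2.013939, 0.796166) → (-2.287181, 1.689013)
(x(1.94), y(1.94)) ≈ (-2.2872, 1.6890)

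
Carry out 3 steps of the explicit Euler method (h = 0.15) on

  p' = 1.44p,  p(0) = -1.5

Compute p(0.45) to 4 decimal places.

Euler: p_{n+1} = p_n + h·f(s_n, p_n).
s=0.000000, p=-1.500000: f=-2.160000 → p ← -1.500000 + 0.15·(-2.160000) = -1.824000
s=0.150000, p=-1.824000: f=-2.626560 → p ← -1.824000 + 0.15·(-2.626560) = -2.217984
s=0.300000, p=-2.217984: f=-3.193897 → p ← -2.217984 + 0.15·(-3.193897) = -2.697069
p(0.45) ≈ -2.6971

-2.6971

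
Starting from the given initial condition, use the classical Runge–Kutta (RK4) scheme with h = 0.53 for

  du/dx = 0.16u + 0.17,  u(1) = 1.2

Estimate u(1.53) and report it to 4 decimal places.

RK4: k1 = f(x_n, u_n); k2 = f(x_n + h/2, u_n + (h/2)·k1); k3 = f(x_n + h/2, u_n + (h/2)·k2); k4 = f(x_n + h, u_n + h·k3); u_{n+1} = u_n + (h/6)·(k1 + 2k2 + 2k3 + k4).
x=1.000000, u=1.200000:
  k1 = f(1.000000, 1.200000) = 0.362000
  k2 = f(1.265000, 1.295930) = 0.377349
  k3 = f(1.265000, 1.299997) = 0.378000
  k4 = f(1.530000, 1.400340) = 0.394054
  u ← 1.200000 + (0.53/6)·(k1 + 2k2 + 2k3 + k4) = 1.400230
u(1.53) ≈ 1.4002

1.4002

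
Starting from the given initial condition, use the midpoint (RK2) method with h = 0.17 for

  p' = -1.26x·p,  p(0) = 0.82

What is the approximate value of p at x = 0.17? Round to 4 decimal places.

Midpoint: k1 = f(x_n, p_n); k2 = f(x_n + h/2, p_n + (h/2)·k1); p_{n+1} = p_n + h·k2.
x=0.000000, p=0.820000:
  k1 = f(0.000000, 0.820000) = 0.000000
  k2 = f(0.085000, 0.820000) = -0.087822
  p ← 0.820000 + 0.17·(-0.087822) = 0.805070
p(0.17) ≈ 0.8051

0.8051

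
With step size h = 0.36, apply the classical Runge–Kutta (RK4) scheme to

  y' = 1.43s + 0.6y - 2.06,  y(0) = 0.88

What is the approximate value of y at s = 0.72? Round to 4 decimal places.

-0.0693

RK4: k1 = f(s_n, y_n); k2 = f(s_n + h/2, y_n + (h/2)·k1); k3 = f(s_n + h/2, y_n + (h/2)·k2); k4 = f(s_n + h, y_n + h·k3); y_{n+1} = y_n + (h/6)·(k1 + 2k2 + 2k3 + k4).
s=0.000000, y=0.880000:
  k1 = f(0.000000, 0.880000) = -1.532000
  k2 = f(0.180000, 0.604240) = -1.440056
  k3 = f(0.180000, 0.620790) = -1.430126
  k4 = f(0.360000, 0.365155) = -1.326107
  y ← 0.880000 + (0.36/6)·(k1 + 2k2 + 2k3 + k4) = 0.364092
s=0.360000, y=0.364092:
  k1 = f(0.360000, 0.364092) = -1.326745
  k2 = f(0.540000, 0.125278) = -1.212633
  k3 = f(0.540000, 0.145818) = -1.200309
  k4 = f(0.720000, -0.068020) = -1.071212
  y ← 0.364092 + (0.36/6)·(k1 + 2k2 + 2k3 + k4) = -0.069339
y(0.72) ≈ -0.0693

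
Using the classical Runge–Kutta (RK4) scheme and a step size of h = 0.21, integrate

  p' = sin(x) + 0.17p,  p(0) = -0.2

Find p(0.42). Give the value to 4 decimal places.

-0.1258

RK4: k1 = f(x_n, p_n); k2 = f(x_n + h/2, p_n + (h/2)·k1); k3 = f(x_n + h/2, p_n + (h/2)·k2); k4 = f(x_n + h, p_n + h·k3); p_{n+1} = p_n + (h/6)·(k1 + 2k2 + 2k3 + k4).
x=0.000000, p=-0.200000:
  k1 = f(0.000000, -0.200000) = -0.034000
  k2 = f(0.105000, -0.203570) = 0.070200
  k3 = f(0.105000, -0.192629) = 0.072060
  k4 = f(0.210000, -0.184867) = 0.177032
  p ← -0.200000 + (0.21/6)·(k1 + 2k2 + 2k3 + k4) = -0.185036
x=0.210000, p=-0.185036:
  k1 = f(0.210000, -0.185036) = 0.177004
  k2 = f(0.315000, -0.166450) = 0.281520
  k3 = f(0.315000, -0.155476) = 0.283386
  k4 = f(0.420000, -0.125525) = 0.386421
  p ← -0.185036 + (0.21/6)·(k1 + 2k2 + 2k3 + k4) = -0.125772
p(0.42) ≈ -0.1258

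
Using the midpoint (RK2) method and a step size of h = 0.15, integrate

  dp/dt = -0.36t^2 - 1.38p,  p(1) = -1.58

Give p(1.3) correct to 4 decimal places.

-1.1679

Midpoint: k1 = f(t_n, p_n); k2 = f(t_n + h/2, p_n + (h/2)·k1); p_{n+1} = p_n + h·k2.
t=1.000000, p=-1.580000:
  k1 = f(1.000000, -1.580000) = 1.820400
  k2 = f(1.075000, -1.443470) = 1.575964
  p ← -1.580000 + 0.15·1.575964 = -1.343605
t=1.150000, p=-1.343605:
  k1 = f(1.150000, -1.343605) = 1.378076
  k2 = f(1.225000, -1.240250) = 1.171320
  p ← -1.343605 + 0.15·1.171320 = -1.167908
p(1.3) ≈ -1.1679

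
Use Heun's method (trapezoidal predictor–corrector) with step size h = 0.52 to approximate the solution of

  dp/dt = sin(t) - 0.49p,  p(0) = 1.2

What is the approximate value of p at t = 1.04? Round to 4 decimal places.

Heun: k1 = f(t_n, p_n); k2 = f(t_n + h, p_n + h·k1); p_{n+1} = p_n + (h/2)·(k1 + k2).
t=0.000000, p=1.200000:
  k1 = f(0.000000, 1.200000) = -0.588000
  k2 = f(0.520000, 0.894240) = 0.058703
  p ← 1.200000 + (0.52/2)·(-0.588000 + 0.058703) = 1.062383
t=0.520000, p=1.062383:
  k1 = f(0.520000, 1.062383) = -0.023687
  k2 = f(1.040000, 1.050065) = 0.347872
  p ← 1.062383 + (0.52/2)·(-0.023687 + 0.347872) = 1.146671
p(1.04) ≈ 1.1467

1.1467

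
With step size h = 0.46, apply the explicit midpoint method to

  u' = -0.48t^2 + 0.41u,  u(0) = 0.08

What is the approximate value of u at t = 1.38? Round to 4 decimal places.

Midpoint: k1 = f(t_n, u_n); k2 = f(t_n + h/2, u_n + (h/2)·k1); u_{n+1} = u_n + h·k2.
t=0.000000, u=0.080000:
  k1 = f(0.000000, 0.080000) = 0.032800
  k2 = f(0.230000, 0.087544) = 0.010501
  u ← 0.080000 + 0.46·0.010501 = 0.084830
t=0.460000, u=0.084830:
  k1 = f(0.460000, 0.084830) = -0.066788
  k2 = f(0.690000, 0.069469) = -0.200046
  u ← 0.084830 + 0.46·(-0.200046) = -0.007190
t=0.920000, u=-0.007190:
  k1 = f(0.920000, -0.007190) = -0.409220
  k2 = f(1.150000, -0.101311) = -0.676338
  u ← -0.007190 + 0.46·(-0.676338) = -0.318306
u(1.38) ≈ -0.3183

-0.3183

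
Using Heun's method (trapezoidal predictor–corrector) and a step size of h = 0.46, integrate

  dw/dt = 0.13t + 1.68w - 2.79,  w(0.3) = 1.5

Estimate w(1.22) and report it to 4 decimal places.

Heun: k1 = f(t_n, w_n); k2 = f(t_n + h, w_n + h·k1); w_{n+1} = w_n + (h/2)·(k1 + k2).
t=0.300000, w=1.500000:
  k1 = f(0.300000, 1.500000) = -0.231000
  k2 = f(0.760000, 1.393740) = -0.349717
  w ← 1.500000 + (0.46/2)·(-0.231000 + (-0.349717)) = 1.366435
t=0.760000, w=1.366435:
  k1 = f(0.760000, 1.366435) = -0.395589
  k2 = f(1.220000, 1.184464) = -0.641500
  w ← 1.366435 + (0.46/2)·(-0.395589 + (-0.641500)) = 1.127905
w(1.22) ≈ 1.1279

1.1279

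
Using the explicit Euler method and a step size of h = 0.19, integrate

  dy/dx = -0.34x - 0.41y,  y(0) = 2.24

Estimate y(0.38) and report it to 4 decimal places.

1.8923

Euler: y_{n+1} = y_n + h·f(x_n, y_n).
x=0.000000, y=2.240000: f=-0.918400 → y ← 2.240000 + 0.19·(-0.918400) = 2.065504
x=0.190000, y=2.065504: f=-0.911457 → y ← 2.065504 + 0.19·(-0.911457) = 1.892327
y(0.38) ≈ 1.8923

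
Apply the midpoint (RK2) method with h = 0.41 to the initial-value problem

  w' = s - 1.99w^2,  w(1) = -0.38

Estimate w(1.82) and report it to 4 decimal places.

0.6279

Midpoint: k1 = f(s_n, w_n); k2 = f(s_n + h/2, w_n + (h/2)·k1); w_{n+1} = w_n + h·k2.
s=1.000000, w=-0.380000:
  k1 = f(1.000000, -0.380000) = 0.712644
  k2 = f(1.205000, -0.233908) = 1.096121
  w ← -0.380000 + 0.41·1.096121 = 0.069410
s=1.410000, w=0.069410:
  k1 = f(1.410000, 0.069410) = 1.400413
  k2 = f(1.615000, 0.356494) = 1.362094
  w ← 0.069410 + 0.41·1.362094 = 0.627868
w(1.82) ≈ 0.6279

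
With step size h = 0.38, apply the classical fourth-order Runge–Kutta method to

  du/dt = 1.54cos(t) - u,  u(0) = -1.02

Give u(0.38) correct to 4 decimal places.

-0.2236

RK4: k1 = f(t_n, u_n); k2 = f(t_n + h/2, u_n + (h/2)·k1); k3 = f(t_n + h/2, u_n + (h/2)·k2); k4 = f(t_n + h, u_n + h·k3); u_{n+1} = u_n + (h/6)·(k1 + 2k2 + 2k3 + k4).
t=0.000000, u=-1.020000:
  k1 = f(0.000000, -1.020000) = 2.560000
  k2 = f(0.190000, -0.533600) = 2.045887
  k3 = f(0.190000, -0.631282) = 2.143568
  k4 = f(0.380000, -0.205444) = 1.635588
  u ← -1.020000 + (0.38/6)·(k1 + 2k2 + 2k3 + k4) = -0.223615
u(0.38) ≈ -0.2236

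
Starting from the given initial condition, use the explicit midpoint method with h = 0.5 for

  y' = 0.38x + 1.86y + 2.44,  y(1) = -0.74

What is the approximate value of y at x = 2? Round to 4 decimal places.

3.1145

Midpoint: k1 = f(x_n, y_n); k2 = f(x_n + h/2, y_n + (h/2)·k1); y_{n+1} = y_n + h·k2.
x=1.000000, y=-0.740000:
  k1 = f(1.000000, -0.740000) = 1.443600
  k2 = f(1.250000, -0.379100) = 2.209874
  y ← -0.740000 + 0.5·2.209874 = 0.364937
x=1.500000, y=0.364937:
  k1 = f(1.500000, 0.364937) = 3.688783
  k2 = f(1.750000, 1.287133) = 5.499067
  y ← 0.364937 + 0.5·5.499067 = 3.114470
y(2) ≈ 3.1145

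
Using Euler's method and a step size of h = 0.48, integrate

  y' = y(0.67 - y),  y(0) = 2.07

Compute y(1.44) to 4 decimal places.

0.6741

Euler: y_{n+1} = y_n + h·f(t_n, y_n).
t=0.000000, y=2.070000: f=-2.898000 → y ← 2.070000 + 0.48·(-2.898000) = 0.678960
t=0.480000, y=0.678960: f=-0.006083 → y ← 0.678960 + 0.48·(-0.006083) = 0.676040
t=0.960000, y=0.676040: f=-0.004083 → y ← 0.676040 + 0.48·(-0.004083) = 0.674080
y(1.44) ≈ 0.6741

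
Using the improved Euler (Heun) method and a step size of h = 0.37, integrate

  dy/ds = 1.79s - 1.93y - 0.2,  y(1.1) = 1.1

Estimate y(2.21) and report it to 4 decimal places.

Heun: k1 = f(s_n, y_n); k2 = f(s_n + h, y_n + h·k1); y_{n+1} = y_n + (h/2)·(k1 + k2).
s=1.100000, y=1.100000:
  k1 = f(1.100000, 1.100000) = -0.354000
  k2 = f(1.470000, 0.969020) = 0.561091
  y ← 1.100000 + (0.37/2)·(-0.354000 + 0.561091) = 1.138312
s=1.470000, y=1.138312:
  k1 = f(1.470000, 1.138312) = 0.234358
  k2 = f(1.840000, 1.225024) = 0.729303
  y ← 1.138312 + (0.37/2)·(0.234358 + 0.729303) = 1.316589
s=1.840000, y=1.316589:
  k1 = f(1.840000, 1.316589) = 0.552583
  k2 = f(2.210000, 1.521045) = 0.820283
  y ← 1.316589 + (0.37/2)·(0.552583 + 0.820283) = 1.570569
y(2.21) ≈ 1.5706

1.5706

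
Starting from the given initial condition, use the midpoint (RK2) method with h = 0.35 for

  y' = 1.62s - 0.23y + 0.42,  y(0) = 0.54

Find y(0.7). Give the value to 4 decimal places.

Midpoint: k1 = f(s_n, y_n); k2 = f(s_n + h/2, y_n + (h/2)·k1); y_{n+1} = y_n + h·k2.
s=0.000000, y=0.540000:
  k1 = f(0.000000, 0.540000) = 0.295800
  k2 = f(0.175000, 0.591765) = 0.567394
  y ← 0.540000 + 0.35·0.567394 = 0.738588
s=0.350000, y=0.738588:
  k1 = f(0.350000, 0.738588) = 0.817125
  k2 = f(0.525000, 0.881585) = 1.067736
  y ← 0.738588 + 0.35·1.067736 = 1.112295
y(0.7) ≈ 1.1123

1.1123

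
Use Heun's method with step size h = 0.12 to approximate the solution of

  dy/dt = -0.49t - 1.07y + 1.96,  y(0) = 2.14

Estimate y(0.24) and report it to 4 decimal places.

2.0571

Heun: k1 = f(t_n, y_n); k2 = f(t_n + h, y_n + h·k1); y_{n+1} = y_n + (h/2)·(k1 + k2).
t=0.000000, y=2.140000:
  k1 = f(0.000000, 2.140000) = -0.329800
  k2 = f(0.120000, 2.100424) = -0.346254
  y ← 2.140000 + (0.12/2)·(-0.329800 + (-0.346254)) = 2.099437
t=0.120000, y=2.099437:
  k1 = f(0.120000, 2.099437) = -0.345197
  k2 = f(0.240000, 2.058013) = -0.359674
  y ← 2.099437 + (0.12/2)·(-0.345197 + (-0.359674)) = 2.057144
y(0.24) ≈ 2.0571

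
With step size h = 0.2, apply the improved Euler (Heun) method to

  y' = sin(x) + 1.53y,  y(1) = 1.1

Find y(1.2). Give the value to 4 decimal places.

1.6912

Heun: k1 = f(x_n, y_n); k2 = f(x_n + h, y_n + h·k1); y_{n+1} = y_n + (h/2)·(k1 + k2).
x=1.000000, y=1.100000:
  k1 = f(1.000000, 1.100000) = 2.524471
  k2 = f(1.200000, 1.604894) = 3.387527
  y ← 1.100000 + (0.2/2)·(2.524471 + 3.387527) = 1.691200
y(1.2) ≈ 1.6912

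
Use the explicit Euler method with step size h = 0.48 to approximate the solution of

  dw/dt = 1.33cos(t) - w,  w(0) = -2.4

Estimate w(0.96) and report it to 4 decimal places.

0.2493

Euler: w_{n+1} = w_n + h·f(t_n, w_n).
t=0.000000, w=-2.400000: f=3.730000 → w ← -2.400000 + 0.48·3.730000 = -0.609600
t=0.480000, w=-0.609600: f=1.789303 → w ← -0.609600 + 0.48·1.789303 = 0.249266
w(0.96) ≈ 0.2493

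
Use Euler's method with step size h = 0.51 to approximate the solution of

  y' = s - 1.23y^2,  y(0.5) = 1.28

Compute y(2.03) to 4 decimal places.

1.1712

Euler: y_{n+1} = y_n + h·f(s_n, y_n).
s=0.500000, y=1.280000: f=-1.515232 → y ← 1.280000 + 0.51·(-1.515232) = 0.507232
s=1.010000, y=0.507232: f=0.693541 → y ← 0.507232 + 0.51·0.693541 = 0.860937
s=1.520000, y=0.860937: f=0.608308 → y ← 0.860937 + 0.51·0.608308 = 1.171174
y(2.03) ≈ 1.1712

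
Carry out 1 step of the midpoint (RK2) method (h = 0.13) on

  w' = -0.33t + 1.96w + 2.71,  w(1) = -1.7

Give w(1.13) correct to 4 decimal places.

-1.8423

Midpoint: k1 = f(t_n, w_n); k2 = f(t_n + h/2, w_n + (h/2)·k1); w_{n+1} = w_n + h·k2.
t=1.000000, w=-1.700000:
  k1 = f(1.000000, -1.700000) = -0.952000
  k2 = f(1.065000, -1.761880) = -1.094735
  w ← -1.700000 + 0.13·(-1.094735) = -1.842316
w(1.13) ≈ -1.8423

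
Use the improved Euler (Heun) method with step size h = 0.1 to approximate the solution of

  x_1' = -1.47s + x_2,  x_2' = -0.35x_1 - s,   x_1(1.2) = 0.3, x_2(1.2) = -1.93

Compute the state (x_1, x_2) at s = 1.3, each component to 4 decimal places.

-0.0833, -2.0590

Heun on (x_1,x_2): k1 = f(s_n, state_n); k2 = f(s_n + h, state_n + h·k1); state_{n+1} = state_n + (h/2)·(k1 + k2).
1.200000: (0.300000, -1.930000)
  k1 = (-3.694000, -1.305000)
  predictor → (-0.069400, -2.060500)
  k2 = (-3.971500, -1.275710)
  → (-0.083275, -2.059035)
(x_1(1.3), x_2(1.3)) ≈ (-0.0833, -2.0590)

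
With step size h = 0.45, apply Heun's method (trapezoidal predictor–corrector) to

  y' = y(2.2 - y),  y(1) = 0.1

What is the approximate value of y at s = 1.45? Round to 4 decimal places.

0.2350

Heun: k1 = f(s_n, y_n); k2 = f(s_n + h, y_n + h·k1); y_{n+1} = y_n + (h/2)·(k1 + k2).
s=1.000000, y=0.100000:
  k1 = f(1.000000, 0.100000) = 0.210000
  k2 = f(1.450000, 0.194500) = 0.390070
  y ← 0.100000 + (0.45/2)·(0.210000 + 0.390070) = 0.235016
y(1.45) ≈ 0.2350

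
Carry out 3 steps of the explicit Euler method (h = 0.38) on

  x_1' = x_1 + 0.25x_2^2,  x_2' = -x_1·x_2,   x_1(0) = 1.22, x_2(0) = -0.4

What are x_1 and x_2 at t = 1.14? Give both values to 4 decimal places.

Euler on (x_1,x_2): x_1_{n+1} = x_1_n + h·x_1', x_2_{n+1} = x_2_n + h·x_2'.
0.000000: (1.220000, -0.400000); f=(1.260000, 0.488000) → (1.698800, -0.214560)
0.380000: (1.698800, -0.214560); f=(1.710309, 0.364495) → (2.348717, -0.076052)
0.760000: (2.348717, -0.076052); f=(2.350163, 0.178625) → (3.241780, -0.008175)
(x_1(1.14), x_2(1.14)) ≈ (3.2418, -0.0082)

3.2418, -0.0082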